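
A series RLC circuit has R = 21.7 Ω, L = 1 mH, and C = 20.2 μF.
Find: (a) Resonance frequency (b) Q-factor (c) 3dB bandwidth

Step 1 — Resonance condition Im(Z)=0 gives ω₀ = 1/√(LC).
Step 2 — ω₀ = 1/√(0.001·2.02e-05) = 7036 rad/s.
Step 3 — f₀ = ω₀/(2π) = 1120 Hz.
Step 4 — Series Q: Q = ω₀L/R = 7036·0.001/21.7 = 0.3242.
Step 5 — 3dB bandwidth: Δω = ω₀/Q = 2.17e+04 rad/s; BW = Δω/(2π) = 3454 Hz.

(a) f₀ = 1120 Hz  (b) Q = 0.3242  (c) BW = 3454 Hz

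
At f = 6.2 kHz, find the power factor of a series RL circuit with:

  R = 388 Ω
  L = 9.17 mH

Step 1 — Angular frequency: ω = 2π·f = 2π·6200 = 3.896e+04 rad/s.
Step 2 — Component impedances:
  R: Z = R = 388 Ω
  L: Z = jωL = j·3.896e+04·0.00917 = 0 + j357.2 Ω
Step 3 — Series combination: Z_total = R + L = 388 + j357.2 Ω = 527.4∠42.6° Ω.
Step 4 — Power factor: PF = cos(φ) = Re(Z)/|Z| = 388/527.4 = 0.7357.
Step 5 — Type: Im(Z) = 357.2 ⇒ lagging (phase φ = 42.6°).

PF = 0.7357 (lagging, φ = 42.6°)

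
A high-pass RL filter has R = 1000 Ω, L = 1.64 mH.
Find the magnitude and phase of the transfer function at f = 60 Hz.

Step 1 — Angular frequency: ω = 2π·60 = 377 rad/s.
Step 2 — Transfer function: H(jω) = jωL/(R + jωL).
Step 3 — Numerator jωL = j·0.6183; denominator R + jωL = 1000 + j0.6183.
Step 4 — H = 3.823e-07 + j0.0006183.
Step 5 — Magnitude: |H| = 0.0006183 (-64.2 dB); phase: φ = 90.0°.

|H| = 0.0006183 (-64.2 dB), φ = 90.0°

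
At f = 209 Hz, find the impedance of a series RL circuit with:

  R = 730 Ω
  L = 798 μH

Step 1 — Angular frequency: ω = 2π·f = 2π·209 = 1313 rad/s.
Step 2 — Component impedances:
  R: Z = R = 730 Ω
  L: Z = jωL = j·1313·0.000798 = 0 + j1.048 Ω
Step 3 — Series combination: Z_total = R + L = 730 + j1.048 Ω = 730∠0.1° Ω.

Z = 730 + j1.048 Ω = 730∠0.1° Ω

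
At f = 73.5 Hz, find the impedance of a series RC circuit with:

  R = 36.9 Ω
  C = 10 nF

Step 1 — Angular frequency: ω = 2π·f = 2π·73.5 = 461.8 rad/s.
Step 2 — Component impedances:
  R: Z = R = 36.9 Ω
  C: Z = 1/(jωC) = -j/(ω·C) = 0 - j2.165e+05 Ω
Step 3 — Series combination: Z_total = R + C = 36.9 - j2.165e+05 Ω = 2.165e+05∠-90.0° Ω.

Z = 36.9 - j2.165e+05 Ω = 2.165e+05∠-90.0° Ω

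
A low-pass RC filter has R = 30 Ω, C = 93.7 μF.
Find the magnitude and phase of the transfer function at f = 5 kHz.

Step 1 — Angular frequency: ω = 2π·5000 = 3.142e+04 rad/s.
Step 2 — Transfer function: H(jω) = 1/(1 + jωRC).
Step 3 — Denominator: 1 + jωRC = 1 + j·3.142e+04·30·9.37e-05 = 1 + j88.31.
Step 4 — H = 0.0001282 - j0.01132.
Step 5 — Magnitude: |H| = 0.01132 (-38.9 dB); phase: φ = -89.4°.

|H| = 0.01132 (-38.9 dB), φ = -89.4°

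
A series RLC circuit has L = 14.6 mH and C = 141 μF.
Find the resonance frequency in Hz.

Step 1 — Resonance condition Im(Z)=0 gives ω₀ = 1/√(LC).
Step 2 — ω₀ = 1/√(0.0146·0.000141) = 697 rad/s.
Step 3 — f₀ = ω₀/(2π) = 110.9 Hz.

f₀ = 110.9 Hz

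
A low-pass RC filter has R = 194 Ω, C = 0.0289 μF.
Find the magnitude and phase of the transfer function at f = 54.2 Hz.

Step 1 — Angular frequency: ω = 2π·54.2 = 340.5 rad/s.
Step 2 — Transfer function: H(jω) = 1/(1 + jωRC).
Step 3 — Denominator: 1 + jωRC = 1 + j·340.5·194·2.89e-08 = 1 + j0.001909.
Step 4 — H = 1 - j0.001909.
Step 5 — Magnitude: |H| = 1 (-0.0 dB); phase: φ = -0.1°.

|H| = 1 (-0.0 dB), φ = -0.1°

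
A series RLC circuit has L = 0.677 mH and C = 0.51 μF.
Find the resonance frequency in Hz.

Step 1 — Resonance condition Im(Z)=0 gives ω₀ = 1/√(LC).
Step 2 — ω₀ = 1/√(0.000677·5.1e-07) = 5.382e+04 rad/s.
Step 3 — f₀ = ω₀/(2π) = 8565 Hz.

f₀ = 8565 Hz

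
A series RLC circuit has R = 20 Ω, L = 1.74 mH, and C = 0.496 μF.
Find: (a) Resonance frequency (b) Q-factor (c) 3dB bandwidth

Step 1 — Resonance condition Im(Z)=0 gives ω₀ = 1/√(LC).
Step 2 — ω₀ = 1/√(0.00174·4.96e-07) = 3.404e+04 rad/s.
Step 3 — f₀ = ω₀/(2π) = 5418 Hz.
Step 4 — Series Q: Q = ω₀L/R = 3.404e+04·0.00174/20 = 2.961.
Step 5 — 3dB bandwidth: Δω = ω₀/Q = 1.149e+04 rad/s; BW = Δω/(2π) = 1829 Hz.

(a) f₀ = 5418 Hz  (b) Q = 2.961  (c) BW = 1829 Hz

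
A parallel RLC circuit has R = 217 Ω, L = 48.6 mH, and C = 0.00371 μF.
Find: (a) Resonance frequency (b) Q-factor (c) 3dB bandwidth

Step 1 — Resonance: ω₀ = 1/√(LC) = 1/√(0.0486·3.71e-09) = 7.447e+04 rad/s.
Step 2 — f₀ = ω₀/(2π) = 1.185e+04 Hz.
Step 3 — Parallel Q: Q = R/(ω₀L) = 217/(7.447e+04·0.0486) = 0.05996.
Step 4 — Bandwidth: Δω = ω₀/Q = 1.242e+06 rad/s; BW = Δω/(2π) = 1.977e+05 Hz.

(a) f₀ = 1.185e+04 Hz  (b) Q = 0.05996  (c) BW = 1.977e+05 Hz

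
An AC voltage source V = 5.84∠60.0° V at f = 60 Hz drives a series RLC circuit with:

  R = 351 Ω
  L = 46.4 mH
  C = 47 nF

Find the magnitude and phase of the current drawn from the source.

Step 1 — Angular frequency: ω = 2π·f = 2π·60 = 377 rad/s.
Step 2 — Component impedances:
  R: Z = R = 351 Ω
  L: Z = jωL = j·377·0.0464 = 0 + j17.49 Ω
  C: Z = 1/(jωC) = -j/(ω·C) = 0 - j5.644e+04 Ω
Step 3 — Series combination: Z_total = R + L + C = 351 - j5.642e+04 Ω = 5.642e+04∠-89.6° Ω.
Step 4 — Source phasor: V = 5.84∠60.0° V = 2.92 + j5.058 V.
Step 5 — Ohm's law: I = V / Z_total = (2.92 + j5.058) / (351 - j5.642e+04) = -8.932e-05 + j5.231e-05 A.
Step 6 — Convert to polar: |I| = 0.0001035 A, ∠I = 149.6°.

I = 0.0001035∠149.6° A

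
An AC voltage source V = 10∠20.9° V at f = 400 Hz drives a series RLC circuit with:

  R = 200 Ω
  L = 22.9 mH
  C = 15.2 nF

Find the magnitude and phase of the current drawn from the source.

Step 1 — Angular frequency: ω = 2π·f = 2π·400 = 2513 rad/s.
Step 2 — Component impedances:
  R: Z = R = 200 Ω
  L: Z = jωL = j·2513·0.0229 = 0 + j57.55 Ω
  C: Z = 1/(jωC) = -j/(ω·C) = 0 - j2.618e+04 Ω
Step 3 — Series combination: Z_total = R + L + C = 200 - j2.612e+04 Ω = 2.612e+04∠-89.6° Ω.
Step 4 — Source phasor: V = 10∠20.9° V = 9.342 + j3.567 V.
Step 5 — Ohm's law: I = V / Z_total = (9.342 + j3.567) / (200 - j2.612e+04) = -0.0001338 + j0.0003587 A.
Step 6 — Convert to polar: |I| = 0.0003828 A, ∠I = 110.5°.

I = 0.0003828∠110.5° A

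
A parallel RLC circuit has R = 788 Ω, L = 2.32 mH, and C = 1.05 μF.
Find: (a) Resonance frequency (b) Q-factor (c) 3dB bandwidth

Step 1 — Resonance: ω₀ = 1/√(LC) = 1/√(0.00232·1.05e-06) = 2.026e+04 rad/s.
Step 2 — f₀ = ω₀/(2π) = 3225 Hz.
Step 3 — Parallel Q: Q = R/(ω₀L) = 788/(2.026e+04·0.00232) = 16.76.
Step 4 — Bandwidth: Δω = ω₀/Q = 1209 rad/s; BW = Δω/(2π) = 192.4 Hz.

(a) f₀ = 3225 Hz  (b) Q = 16.76  (c) BW = 192.4 Hz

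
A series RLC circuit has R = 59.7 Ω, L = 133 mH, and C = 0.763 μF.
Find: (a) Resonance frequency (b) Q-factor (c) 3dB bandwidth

Step 1 — Resonance: ω₀ = 1/√(LC) = 1/√(0.133·7.63e-07) = 3139 rad/s.
Step 2 — f₀ = ω₀/(2π) = 499.6 Hz.
Step 3 — Series Q: Q = ω₀L/R = 3139·0.133/59.7 = 6.993.
Step 4 — Bandwidth: Δω = ω₀/Q = 448.9 rad/s; BW = Δω/(2π) = 71.44 Hz.

(a) f₀ = 499.6 Hz  (b) Q = 6.993  (c) BW = 71.44 Hz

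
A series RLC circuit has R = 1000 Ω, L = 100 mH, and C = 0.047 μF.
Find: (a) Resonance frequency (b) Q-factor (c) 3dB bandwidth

Step 1 — Resonance: ω₀ = 1/√(LC) = 1/√(0.1·4.7e-08) = 1.459e+04 rad/s.
Step 2 — f₀ = ω₀/(2π) = 2322 Hz.
Step 3 — Series Q: Q = ω₀L/R = 1.459e+04·0.1/1000 = 1.459.
Step 4 — Bandwidth: Δω = ω₀/Q = 1e+04 rad/s; BW = Δω/(2π) = 1592 Hz.

(a) f₀ = 2322 Hz  (b) Q = 1.459  (c) BW = 1592 Hz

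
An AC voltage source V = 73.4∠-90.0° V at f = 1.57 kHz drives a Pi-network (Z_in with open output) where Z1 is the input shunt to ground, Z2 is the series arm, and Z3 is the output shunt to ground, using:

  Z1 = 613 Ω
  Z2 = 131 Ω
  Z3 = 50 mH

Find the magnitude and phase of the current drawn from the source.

Step 1 — Angular frequency: ω = 2π·f = 2π·1570 = 9865 rad/s.
Step 2 — Component impedances:
  Z1: Z = R = 613 Ω
  Z2: Z = R = 131 Ω
  Z3: Z = jωL = j·9865·0.05 = 0 + j493.2 Ω
Step 3 — With open output, the series arm Z2 and the output shunt Z3 appear in series to ground: Z2 + Z3 = 131 + j493.2 Ω.
Step 4 — Parallel with input shunt Z1: Z_in = Z1 || (Z2 + Z3) = 262.1 + j232.6 Ω = 350.5∠41.6° Ω.
Step 5 — Source phasor: V = 73.4∠-90.0° V = 0 - j73.4 V.
Step 6 — Ohm's law: I = V / Z_total = (0 - j73.4) / (262.1 + j232.6) = -0.139 - j0.1567 A.
Step 7 — Convert to polar: |I| = 0.2094 A, ∠I = -131.6°.

I = 0.2094∠-131.6° A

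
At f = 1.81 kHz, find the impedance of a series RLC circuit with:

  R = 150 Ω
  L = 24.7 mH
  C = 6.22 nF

Step 1 — Angular frequency: ω = 2π·f = 2π·1810 = 1.137e+04 rad/s.
Step 2 — Component impedances:
  R: Z = R = 150 Ω
  L: Z = jωL = j·1.137e+04·0.0247 = 0 + j280.9 Ω
  C: Z = 1/(jωC) = -j/(ω·C) = 0 - j1.414e+04 Ω
Step 3 — Series combination: Z_total = R + L + C = 150 - j1.386e+04 Ω = 1.386e+04∠-89.4° Ω.

Z = 150 - j1.386e+04 Ω = 1.386e+04∠-89.4° Ω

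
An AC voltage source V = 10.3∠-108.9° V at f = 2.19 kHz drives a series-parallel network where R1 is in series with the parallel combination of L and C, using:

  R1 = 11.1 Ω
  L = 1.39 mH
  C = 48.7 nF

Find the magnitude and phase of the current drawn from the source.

Step 1 — Angular frequency: ω = 2π·f = 2π·2190 = 1.376e+04 rad/s.
Step 2 — Component impedances:
  R1: Z = R = 11.1 Ω
  L: Z = jωL = j·1.376e+04·0.00139 = 0 + j19.13 Ω
  C: Z = 1/(jωC) = -j/(ω·C) = 0 - j1492 Ω
Step 3 — Parallel branch: L || C = 1/(1/L + 1/C) = 0 + j19.37 Ω.
Step 4 — Series with R1: Z_total = R1 + (L || C) = 11.1 + j19.37 Ω = 22.33∠60.2° Ω.
Step 5 — Source phasor: V = 10.3∠-108.9° V = -3.336 - j9.745 V.
Step 6 — Ohm's law: I = V / Z_total = (-3.336 - j9.745) / (11.1 + j19.37) = -0.4529 - j0.08729 A.
Step 7 — Convert to polar: |I| = 0.4613 A, ∠I = -169.1°.

I = 0.4613∠-169.1° A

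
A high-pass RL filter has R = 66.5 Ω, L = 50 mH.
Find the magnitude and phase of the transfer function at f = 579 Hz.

Step 1 — Angular frequency: ω = 2π·579 = 3638 rad/s.
Step 2 — Transfer function: H(jω) = jωL/(R + jωL).
Step 3 — Numerator jωL = j·181.9; denominator R + jωL = 66.5 + j181.9.
Step 4 — H = 0.8821 + j0.3225.
Step 5 — Magnitude: |H| = 0.9392 (-0.5 dB); phase: φ = 20.1°.

|H| = 0.9392 (-0.5 dB), φ = 20.1°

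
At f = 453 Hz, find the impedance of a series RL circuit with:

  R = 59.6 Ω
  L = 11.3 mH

Step 1 — Angular frequency: ω = 2π·f = 2π·453 = 2846 rad/s.
Step 2 — Component impedances:
  R: Z = R = 59.6 Ω
  L: Z = jωL = j·2846·0.0113 = 0 + j32.16 Ω
Step 3 — Series combination: Z_total = R + L = 59.6 + j32.16 Ω = 67.72∠28.4° Ω.

Z = 59.6 + j32.16 Ω = 67.72∠28.4° Ω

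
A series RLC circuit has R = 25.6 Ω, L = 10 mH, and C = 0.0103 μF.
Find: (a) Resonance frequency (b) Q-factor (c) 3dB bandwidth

Step 1 — Resonance: ω₀ = 1/√(LC) = 1/√(0.01·1.03e-08) = 9.853e+04 rad/s.
Step 2 — f₀ = ω₀/(2π) = 1.568e+04 Hz.
Step 3 — Series Q: Q = ω₀L/R = 9.853e+04·0.01/25.6 = 38.49.
Step 4 — Bandwidth: Δω = ω₀/Q = 2560 rad/s; BW = Δω/(2π) = 407.4 Hz.

(a) f₀ = 1.568e+04 Hz  (b) Q = 38.49  (c) BW = 407.4 Hz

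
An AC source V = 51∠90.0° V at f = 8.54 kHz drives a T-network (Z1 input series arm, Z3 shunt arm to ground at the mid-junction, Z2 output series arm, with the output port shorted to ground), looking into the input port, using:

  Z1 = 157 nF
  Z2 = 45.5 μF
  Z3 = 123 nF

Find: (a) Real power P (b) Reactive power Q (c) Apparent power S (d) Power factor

Step 1 — Angular frequency: ω = 2π·f = 2π·8540 = 5.366e+04 rad/s.
Step 2 — Component impedances:
  Z1: Z = 1/(jωC) = -j/(ω·C) = 0 - j118.7 Ω
  Z2: Z = 1/(jωC) = -j/(ω·C) = 0 - j0.4096 Ω
  Z3: Z = 1/(jωC) = -j/(ω·C) = 0 - j151.5 Ω
Step 3 — With the output port shorted to ground, the output series arm Z2 runs from the junction to ground; the shunt arm Z3 also runs from the junction to ground. They appear in parallel: Z3 || Z2 = 0 - j0.4085 Ω.
Step 4 — Series with input arm Z1: Z_in = Z1 + (Z3 || Z2) = 0 - j119.1 Ω = 119.1∠-90.0° Ω.
Step 5 — Source phasor: V = 51∠90.0° V = 0 + j51 V.
Step 6 — Current: I = V / Z = -0.4282 A = 0.4282∠180.0° A.
Step 7 — Complex power: S = V·I* = 0 - j21.84 VA.
Step 8 — Real power: P = Re(S) = 0 W.
Step 9 — Reactive power: Q = Im(S) = -21.84 VAR.
Step 10 — Apparent power: |S| = 21.84 VA.
Step 11 — Power factor: PF = P/|S| = 0 (leading).

(a) P = 0 W  (b) Q = -21.84 VAR  (c) S = 21.84 VA  (d) PF = 0 (leading)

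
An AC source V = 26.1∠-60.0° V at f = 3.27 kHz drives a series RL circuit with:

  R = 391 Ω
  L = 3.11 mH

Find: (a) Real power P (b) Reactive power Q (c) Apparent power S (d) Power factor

Step 1 — Angular frequency: ω = 2π·f = 2π·3270 = 2.055e+04 rad/s.
Step 2 — Component impedances:
  R: Z = R = 391 Ω
  L: Z = jωL = j·2.055e+04·0.00311 = 0 + j63.9 Ω
Step 3 — Series combination: Z_total = R + L = 391 + j63.9 Ω = 396.2∠9.3° Ω.
Step 4 — Source phasor: V = 26.1∠-60.0° V = 13.05 - j22.6 V.
Step 5 — Current: I = V / Z = 0.02331 - j0.06162 A = 0.06588∠-69.3° A.
Step 6 — Complex power: S = V·I* = 1.697 + j0.2773 VA.
Step 7 — Real power: P = Re(S) = 1.697 W.
Step 8 — Reactive power: Q = Im(S) = 0.2773 VAR.
Step 9 — Apparent power: |S| = 1.719 VA.
Step 10 — Power factor: PF = P/|S| = 0.9869 (lagging).

(a) P = 1.697 W  (b) Q = 0.2773 VAR  (c) S = 1.719 VA  (d) PF = 0.9869 (lagging)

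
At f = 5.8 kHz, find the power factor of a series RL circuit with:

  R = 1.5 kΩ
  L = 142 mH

Step 1 — Angular frequency: ω = 2π·f = 2π·5800 = 3.644e+04 rad/s.
Step 2 — Component impedances:
  R: Z = R = 1500 Ω
  L: Z = jωL = j·3.644e+04·0.142 = 0 + j5175 Ω
Step 3 — Series combination: Z_total = R + L = 1500 + j5175 Ω = 5388∠73.8° Ω.
Step 4 — Power factor: PF = cos(φ) = Re(Z)/|Z| = 1500/5388 = 0.2784.
Step 5 — Type: Im(Z) = 5175 ⇒ lagging (phase φ = 73.8°).

PF = 0.2784 (lagging, φ = 73.8°)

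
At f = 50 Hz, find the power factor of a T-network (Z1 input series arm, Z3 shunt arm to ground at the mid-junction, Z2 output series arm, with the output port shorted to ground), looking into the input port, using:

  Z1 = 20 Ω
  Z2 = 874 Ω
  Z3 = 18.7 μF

Step 1 — Angular frequency: ω = 2π·f = 2π·50 = 314.2 rad/s.
Step 2 — Component impedances:
  Z1: Z = R = 20 Ω
  Z2: Z = R = 874 Ω
  Z3: Z = 1/(jωC) = -j/(ω·C) = 0 - j170.2 Ω
Step 3 — With the output port shorted to ground, the output series arm Z2 runs from the junction to ground; the shunt arm Z3 also runs from the junction to ground. They appear in parallel: Z3 || Z2 = 31.94 - j164 Ω.
Step 4 — Series with input arm Z1: Z_in = Z1 + (Z3 || Z2) = 51.94 - j164 Ω = 172∠-72.4° Ω.
Step 5 — Power factor: PF = cos(φ) = Re(Z)/|Z| = 51.94/172.03 = 0.3019.
Step 6 — Type: Im(Z) = -164 ⇒ leading (phase φ = -72.4°).

PF = 0.3019 (leading, φ = -72.4°)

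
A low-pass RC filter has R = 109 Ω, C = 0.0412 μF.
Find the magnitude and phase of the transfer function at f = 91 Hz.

Step 1 — Angular frequency: ω = 2π·91 = 571.8 rad/s.
Step 2 — Transfer function: H(jω) = 1/(1 + jωRC).
Step 3 — Denominator: 1 + jωRC = 1 + j·571.8·109·4.12e-08 = 1 + j0.002568.
Step 4 — H = 1 - j0.002568.
Step 5 — Magnitude: |H| = 1 (-0.0 dB); phase: φ = -0.1°.

|H| = 1 (-0.0 dB), φ = -0.1°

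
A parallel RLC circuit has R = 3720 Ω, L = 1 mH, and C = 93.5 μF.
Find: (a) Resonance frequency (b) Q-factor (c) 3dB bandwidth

Step 1 — Resonance: ω₀ = 1/√(LC) = 1/√(0.001·9.35e-05) = 3270 rad/s.
Step 2 — f₀ = ω₀/(2π) = 520.5 Hz.
Step 3 — Parallel Q: Q = R/(ω₀L) = 3720/(3270·0.001) = 1137.
Step 4 — Bandwidth: Δω = ω₀/Q = 2.875 rad/s; BW = Δω/(2π) = 0.4576 Hz.

(a) f₀ = 520.5 Hz  (b) Q = 1137  (c) BW = 0.4576 Hz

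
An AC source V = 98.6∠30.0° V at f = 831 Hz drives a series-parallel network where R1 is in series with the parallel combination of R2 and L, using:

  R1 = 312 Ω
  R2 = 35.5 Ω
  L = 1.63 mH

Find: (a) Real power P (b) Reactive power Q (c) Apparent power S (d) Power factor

Step 1 — Angular frequency: ω = 2π·f = 2π·831 = 5221 rad/s.
Step 2 — Component impedances:
  R1: Z = R = 312 Ω
  R2: Z = R = 35.5 Ω
  L: Z = jωL = j·5221·0.00163 = 0 + j8.511 Ω
Step 3 — Parallel branch: R2 || L = 1/(1/R2 + 1/L) = 1.929 + j8.048 Ω.
Step 4 — Series with R1: Z_total = R1 + (R2 || L) = 313.9 + j8.048 Ω = 314∠1.5° Ω.
Step 5 — Source phasor: V = 98.6∠30.0° V = 85.39 + j49.3 V.
Step 6 — Current: I = V / Z = 0.2758 + j0.15 A = 0.314∠28.5° A.
Step 7 — Complex power: S = V·I* = 30.95 + j0.7934 VA.
Step 8 — Real power: P = Re(S) = 30.95 W.
Step 9 — Reactive power: Q = Im(S) = 0.7934 VAR.
Step 10 — Apparent power: |S| = 30.96 VA.
Step 11 — Power factor: PF = P/|S| = 0.9997 (lagging).

(a) P = 30.95 W  (b) Q = 0.7934 VAR  (c) S = 30.96 VA  (d) PF = 0.9997 (lagging)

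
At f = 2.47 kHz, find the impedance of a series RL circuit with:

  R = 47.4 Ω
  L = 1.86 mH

Step 1 — Angular frequency: ω = 2π·f = 2π·2470 = 1.552e+04 rad/s.
Step 2 — Component impedances:
  R: Z = R = 47.4 Ω
  L: Z = jωL = j·1.552e+04·0.00186 = 0 + j28.87 Ω
Step 3 — Series combination: Z_total = R + L = 47.4 + j28.87 Ω = 55.5∠31.3° Ω.

Z = 47.4 + j28.87 Ω = 55.5∠31.3° Ω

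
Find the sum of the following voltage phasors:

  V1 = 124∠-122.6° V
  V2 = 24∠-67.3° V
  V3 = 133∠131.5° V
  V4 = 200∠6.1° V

Step 1 — Convert each phasor to rectangular form:
  V1 = 124·(cos(-122.6°) + j·sin(-122.6°)) = -66.81 - j104.5 V
  V2 = 24·(cos(-67.3°) + j·sin(-67.3°)) = 9.262 - j22.14 V
  V3 = 133·(cos(131.5°) + j·sin(131.5°)) = -88.13 + j99.61 V
  V4 = 200·(cos(6.1°) + j·sin(6.1°)) = 198.9 + j21.25 V
Step 2 — Sum components: V_total = 53.19 - j5.741 V.
Step 3 — Convert to polar: |V_total| = 53.5 V, ∠V_total = -6.2°.

V_total = 53.5∠-6.2° V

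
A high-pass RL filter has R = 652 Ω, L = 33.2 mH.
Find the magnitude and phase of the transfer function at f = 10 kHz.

Step 1 — Angular frequency: ω = 2π·1e+04 = 6.283e+04 rad/s.
Step 2 — Transfer function: H(jω) = jωL/(R + jωL).
Step 3 — Numerator jωL = j·2086; denominator R + jωL = 652 + j2086.
Step 4 — H = 0.911 + j0.2847.
Step 5 — Magnitude: |H| = 0.9545 (-0.4 dB); phase: φ = 17.4°.

|H| = 0.9545 (-0.4 dB), φ = 17.4°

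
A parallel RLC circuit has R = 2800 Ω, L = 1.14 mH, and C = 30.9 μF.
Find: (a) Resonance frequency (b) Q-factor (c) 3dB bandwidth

Step 1 — Resonance: ω₀ = 1/√(LC) = 1/√(0.00114·3.09e-05) = 5328 rad/s.
Step 2 — f₀ = ω₀/(2π) = 848 Hz.
Step 3 — Parallel Q: Q = R/(ω₀L) = 2800/(5328·0.00114) = 461.
Step 4 — Bandwidth: Δω = ω₀/Q = 11.56 rad/s; BW = Δω/(2π) = 1.84 Hz.

(a) f₀ = 848 Hz  (b) Q = 461  (c) BW = 1.84 Hz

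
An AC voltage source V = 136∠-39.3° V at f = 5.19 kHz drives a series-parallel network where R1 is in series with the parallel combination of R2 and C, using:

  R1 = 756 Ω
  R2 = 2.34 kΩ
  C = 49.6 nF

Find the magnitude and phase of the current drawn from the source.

Step 1 — Angular frequency: ω = 2π·f = 2π·5190 = 3.261e+04 rad/s.
Step 2 — Component impedances:
  R1: Z = R = 756 Ω
  R2: Z = R = 2340 Ω
  C: Z = 1/(jωC) = -j/(ω·C) = 0 - j618.3 Ω
Step 3 — Parallel branch: R2 || C = 1/(1/R2 + 1/C) = 152.7 - j577.9 Ω.
Step 4 — Series with R1: Z_total = R1 + (R2 || C) = 908.7 - j577.9 Ω = 1077∠-32.5° Ω.
Step 5 — Source phasor: V = 136∠-39.3° V = 105.2 - j86.14 V.
Step 6 — Ohm's law: I = V / Z_total = (105.2 - j86.14) / (908.7 - j577.9) = 0.1254 - j0.01505 A.
Step 7 — Convert to polar: |I| = 0.1263 A, ∠I = -6.8°.

I = 0.1263∠-6.8° A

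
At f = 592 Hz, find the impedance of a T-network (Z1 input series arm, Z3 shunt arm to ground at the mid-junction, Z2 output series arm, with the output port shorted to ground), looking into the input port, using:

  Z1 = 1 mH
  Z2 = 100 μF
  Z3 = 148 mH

Step 1 — Angular frequency: ω = 2π·f = 2π·592 = 3720 rad/s.
Step 2 — Component impedances:
  Z1: Z = jωL = j·3720·0.001 = 0 + j3.72 Ω
  Z2: Z = 1/(jωC) = -j/(ω·C) = 0 - j2.688 Ω
  Z3: Z = jωL = j·3720·0.148 = 0 + j550.5 Ω
Step 3 — With the output port shorted to ground, the output series arm Z2 runs from the junction to ground; the shunt arm Z3 also runs from the junction to ground. They appear in parallel: Z3 || Z2 = 0 - j2.702 Ω.
Step 4 — Series with input arm Z1: Z_in = Z1 + (Z3 || Z2) = 0 + j1.018 Ω = 1.018∠90.0° Ω.

Z = 0 + j1.018 Ω = 1.018∠90.0° Ω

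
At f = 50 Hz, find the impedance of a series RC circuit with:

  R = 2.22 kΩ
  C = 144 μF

Step 1 — Angular frequency: ω = 2π·f = 2π·50 = 314.2 rad/s.
Step 2 — Component impedances:
  R: Z = R = 2220 Ω
  C: Z = 1/(jωC) = -j/(ω·C) = 0 - j22.1 Ω
Step 3 — Series combination: Z_total = R + C = 2220 - j22.1 Ω = 2220∠-0.6° Ω.

Z = 2220 - j22.1 Ω = 2220∠-0.6° Ω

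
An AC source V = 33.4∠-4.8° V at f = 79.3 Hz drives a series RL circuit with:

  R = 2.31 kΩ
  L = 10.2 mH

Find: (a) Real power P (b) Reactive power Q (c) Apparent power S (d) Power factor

Step 1 — Angular frequency: ω = 2π·f = 2π·79.3 = 498.3 rad/s.
Step 2 — Component impedances:
  R: Z = R = 2310 Ω
  L: Z = jωL = j·498.3·0.0102 = 0 + j5.082 Ω
Step 3 — Series combination: Z_total = R + L = 2310 + j5.082 Ω = 2310∠0.1° Ω.
Step 4 — Source phasor: V = 33.4∠-4.8° V = 33.28 - j2.795 V.
Step 5 — Current: I = V / Z = 0.01441 - j0.001242 A = 0.01446∠-4.9° A.
Step 6 — Complex power: S = V·I* = 0.4829 + j0.001062 VA.
Step 7 — Real power: P = Re(S) = 0.4829 W.
Step 8 — Reactive power: Q = Im(S) = 0.001062 VAR.
Step 9 — Apparent power: |S| = 0.4829 VA.
Step 10 — Power factor: PF = P/|S| = 1 (lagging).

(a) P = 0.4829 W  (b) Q = 0.001062 VAR  (c) S = 0.4829 VA  (d) PF = 1 (lagging)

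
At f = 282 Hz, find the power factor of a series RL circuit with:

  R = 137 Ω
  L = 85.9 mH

Step 1 — Angular frequency: ω = 2π·f = 2π·282 = 1772 rad/s.
Step 2 — Component impedances:
  R: Z = R = 137 Ω
  L: Z = jωL = j·1772·0.0859 = 0 + j152.2 Ω
Step 3 — Series combination: Z_total = R + L = 137 + j152.2 Ω = 204.8∠48.0° Ω.
Step 4 — Power factor: PF = cos(φ) = Re(Z)/|Z| = 137/204.78 = 0.669.
Step 5 — Type: Im(Z) = 152.2 ⇒ lagging (phase φ = 48.0°).

PF = 0.669 (lagging, φ = 48.0°)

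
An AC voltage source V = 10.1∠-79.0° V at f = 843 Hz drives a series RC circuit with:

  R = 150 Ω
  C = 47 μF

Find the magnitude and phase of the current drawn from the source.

Step 1 — Angular frequency: ω = 2π·f = 2π·843 = 5297 rad/s.
Step 2 — Component impedances:
  R: Z = R = 150 Ω
  C: Z = 1/(jωC) = -j/(ω·C) = 0 - j4.017 Ω
Step 3 — Series combination: Z_total = R + C = 150 - j4.017 Ω = 150.1∠-1.5° Ω.
Step 4 — Source phasor: V = 10.1∠-79.0° V = 1.927 - j9.914 V.
Step 5 — Ohm's law: I = V / Z_total = (1.927 - j9.914) / (150 - j4.017) = 0.01461 - j0.06571 A.
Step 6 — Convert to polar: |I| = 0.06731 A, ∠I = -77.5°.

I = 0.06731∠-77.5° A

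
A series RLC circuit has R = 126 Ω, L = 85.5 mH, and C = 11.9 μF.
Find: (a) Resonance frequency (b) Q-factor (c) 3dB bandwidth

Step 1 — Resonance: ω₀ = 1/√(LC) = 1/√(0.0855·1.19e-05) = 991.4 rad/s.
Step 2 — f₀ = ω₀/(2π) = 157.8 Hz.
Step 3 — Series Q: Q = ω₀L/R = 991.4·0.0855/126 = 0.6727.
Step 4 — Bandwidth: Δω = ω₀/Q = 1474 rad/s; BW = Δω/(2π) = 234.5 Hz.

(a) f₀ = 157.8 Hz  (b) Q = 0.6727  (c) BW = 234.5 Hz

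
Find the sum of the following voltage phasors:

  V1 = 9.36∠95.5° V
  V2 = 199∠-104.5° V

Step 1 — Convert each phasor to rectangular form:
  V1 = 9.36·(cos(95.5°) + j·sin(95.5°)) = -0.8971 + j9.317 V
  V2 = 199·(cos(-104.5°) + j·sin(-104.5°)) = -49.83 - j192.7 V
Step 2 — Sum components: V_total = -50.72 - j183.3 V.
Step 3 — Convert to polar: |V_total| = 190.2 V, ∠V_total = -105.5°.

V_total = 190.2∠-105.5° V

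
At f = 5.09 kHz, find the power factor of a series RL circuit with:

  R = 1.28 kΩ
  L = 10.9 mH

Step 1 — Angular frequency: ω = 2π·f = 2π·5090 = 3.198e+04 rad/s.
Step 2 — Component impedances:
  R: Z = R = 1280 Ω
  L: Z = jωL = j·3.198e+04·0.0109 = 0 + j348.6 Ω
Step 3 — Series combination: Z_total = R + L = 1280 + j348.6 Ω = 1327∠15.2° Ω.
Step 4 — Power factor: PF = cos(φ) = Re(Z)/|Z| = 1280/1326.6 = 0.9649.
Step 5 — Type: Im(Z) = 348.6 ⇒ lagging (phase φ = 15.2°).

PF = 0.9649 (lagging, φ = 15.2°)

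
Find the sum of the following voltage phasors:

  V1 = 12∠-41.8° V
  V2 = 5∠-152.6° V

Step 1 — Convert each phasor to rectangular form:
  V1 = 12·(cos(-41.8°) + j·sin(-41.8°)) = 8.946 - j7.998 V
  V2 = 5·(cos(-152.6°) + j·sin(-152.6°)) = -4.439 - j2.301 V
Step 2 — Sum components: V_total = 4.507 - j10.3 V.
Step 3 — Convert to polar: |V_total| = 11.24 V, ∠V_total = -66.4°.

V_total = 11.24∠-66.4° V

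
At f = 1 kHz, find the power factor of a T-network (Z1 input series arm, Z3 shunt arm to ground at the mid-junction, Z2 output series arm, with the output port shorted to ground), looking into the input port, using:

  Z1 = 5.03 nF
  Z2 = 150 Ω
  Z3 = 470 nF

Step 1 — Angular frequency: ω = 2π·f = 2π·1000 = 6283 rad/s.
Step 2 — Component impedances:
  Z1: Z = 1/(jωC) = -j/(ω·C) = 0 - j3.164e+04 Ω
  Z2: Z = R = 150 Ω
  Z3: Z = 1/(jωC) = -j/(ω·C) = 0 - j338.6 Ω
Step 3 — With the output port shorted to ground, the output series arm Z2 runs from the junction to ground; the shunt arm Z3 also runs from the junction to ground. They appear in parallel: Z3 || Z2 = 125.4 - j55.55 Ω.
Step 4 — Series with input arm Z1: Z_in = Z1 + (Z3 || Z2) = 125.4 - j3.17e+04 Ω = 3.17e+04∠-89.8° Ω.
Step 5 — Power factor: PF = cos(φ) = Re(Z)/|Z| = 125.4/3.17e+04 = 0.003956.
Step 6 — Type: Im(Z) = -3.17e+04 ⇒ leading (phase φ = -89.8°).

PF = 0.003956 (leading, φ = -89.8°)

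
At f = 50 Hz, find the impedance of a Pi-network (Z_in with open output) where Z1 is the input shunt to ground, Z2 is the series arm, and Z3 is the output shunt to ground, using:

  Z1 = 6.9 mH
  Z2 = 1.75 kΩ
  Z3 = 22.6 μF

Step 1 — Angular frequency: ω = 2π·f = 2π·50 = 314.2 rad/s.
Step 2 — Component impedances:
  Z1: Z = jωL = j·314.2·0.0069 = 0 + j2.168 Ω
  Z2: Z = R = 1750 Ω
  Z3: Z = 1/(jωC) = -j/(ω·C) = 0 - j140.8 Ω
Step 3 — With open output, the series arm Z2 and the output shunt Z3 appear in series to ground: Z2 + Z3 = 1750 - j140.8 Ω.
Step 4 — Parallel with input shunt Z1: Z_in = Z1 || (Z2 + Z3) = 0.002668 + j2.168 Ω = 2.168∠89.9° Ω.

Z = 0.002668 + j2.168 Ω = 2.168∠89.9° Ω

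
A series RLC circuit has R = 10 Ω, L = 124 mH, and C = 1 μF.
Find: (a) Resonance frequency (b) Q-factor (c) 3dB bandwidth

Step 1 — Resonance: ω₀ = 1/√(LC) = 1/√(0.124·1e-06) = 2840 rad/s.
Step 2 — f₀ = ω₀/(2π) = 452 Hz.
Step 3 — Series Q: Q = ω₀L/R = 2840·0.124/10 = 35.21.
Step 4 — Bandwidth: Δω = ω₀/Q = 80.65 rad/s; BW = Δω/(2π) = 12.84 Hz.

(a) f₀ = 452 Hz  (b) Q = 35.21  (c) BW = 12.84 Hz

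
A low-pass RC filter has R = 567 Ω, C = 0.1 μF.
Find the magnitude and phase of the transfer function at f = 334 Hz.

Step 1 — Angular frequency: ω = 2π·334 = 2099 rad/s.
Step 2 — Transfer function: H(jω) = 1/(1 + jωRC).
Step 3 — Denominator: 1 + jωRC = 1 + j·2099·567·1e-07 = 1 + j0.119.
Step 4 — H = 0.986 - j0.1173.
Step 5 — Magnitude: |H| = 0.993 (-0.1 dB); phase: φ = -6.8°.

|H| = 0.993 (-0.1 dB), φ = -6.8°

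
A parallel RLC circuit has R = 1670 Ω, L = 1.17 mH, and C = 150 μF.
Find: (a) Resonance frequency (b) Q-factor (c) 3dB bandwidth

Step 1 — Resonance: ω₀ = 1/√(LC) = 1/√(0.00117·0.00015) = 2387 rad/s.
Step 2 — f₀ = ω₀/(2π) = 379.9 Hz.
Step 3 — Parallel Q: Q = R/(ω₀L) = 1670/(2387·0.00117) = 598.
Step 4 — Bandwidth: Δω = ω₀/Q = 3.992 rad/s; BW = Δω/(2π) = 0.6353 Hz.

(a) f₀ = 379.9 Hz  (b) Q = 598  (c) BW = 0.6353 Hz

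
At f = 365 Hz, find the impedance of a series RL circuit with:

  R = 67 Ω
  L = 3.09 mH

Step 1 — Angular frequency: ω = 2π·f = 2π·365 = 2293 rad/s.
Step 2 — Component impedances:
  R: Z = R = 67 Ω
  L: Z = jωL = j·2293·0.00309 = 0 + j7.086 Ω
Step 3 — Series combination: Z_total = R + L = 67 + j7.086 Ω = 67.37∠6.0° Ω.

Z = 67 + j7.086 Ω = 67.37∠6.0° Ω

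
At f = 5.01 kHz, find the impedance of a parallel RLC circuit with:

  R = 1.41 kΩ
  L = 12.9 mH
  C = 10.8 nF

Step 1 — Angular frequency: ω = 2π·f = 2π·5010 = 3.148e+04 rad/s.
Step 2 — Component impedances:
  R: Z = R = 1410 Ω
  L: Z = jωL = j·3.148e+04·0.0129 = 0 + j406.1 Ω
  C: Z = 1/(jωC) = -j/(ω·C) = 0 - j2941 Ω
Step 3 — Parallel combination: 1/Z_total = 1/R + 1/L + 1/C; Z_total = 141.6 + j423.8 Ω = 446.8∠71.5° Ω.

Z = 141.6 + j423.8 Ω = 446.8∠71.5° Ω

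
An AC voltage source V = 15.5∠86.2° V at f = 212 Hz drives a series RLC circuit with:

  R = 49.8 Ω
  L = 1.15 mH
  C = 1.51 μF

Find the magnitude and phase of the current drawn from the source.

Step 1 — Angular frequency: ω = 2π·f = 2π·212 = 1332 rad/s.
Step 2 — Component impedances:
  R: Z = R = 49.8 Ω
  L: Z = jωL = j·1332·0.00115 = 0 + j1.532 Ω
  C: Z = 1/(jωC) = -j/(ω·C) = 0 - j497.2 Ω
Step 3 — Series combination: Z_total = R + L + C = 49.8 - j495.6 Ω = 498.1∠-84.3° Ω.
Step 4 — Source phasor: V = 15.5∠86.2° V = 1.027 + j15.47 V.
Step 5 — Ohm's law: I = V / Z_total = (1.027 + j15.47) / (49.8 - j495.6) = -0.03069 + j0.005156 A.
Step 6 — Convert to polar: |I| = 0.03112 A, ∠I = 170.5°.

I = 0.03112∠170.5° A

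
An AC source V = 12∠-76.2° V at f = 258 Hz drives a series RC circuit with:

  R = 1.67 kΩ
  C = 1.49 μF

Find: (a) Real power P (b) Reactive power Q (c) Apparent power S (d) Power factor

Step 1 — Angular frequency: ω = 2π·f = 2π·258 = 1621 rad/s.
Step 2 — Component impedances:
  R: Z = R = 1670 Ω
  C: Z = 1/(jωC) = -j/(ω·C) = 0 - j414 Ω
Step 3 — Series combination: Z_total = R + C = 1670 - j414 Ω = 1721∠-13.9° Ω.
Step 4 — Source phasor: V = 12∠-76.2° V = 2.862 - j11.65 V.
Step 5 — Current: I = V / Z = 0.003245 - j0.006174 A = 0.006974∠-62.3° A.
Step 6 — Complex power: S = V·I* = 0.08123 - j0.02014 VA.
Step 7 — Real power: P = Re(S) = 0.08123 W.
Step 8 — Reactive power: Q = Im(S) = -0.02014 VAR.
Step 9 — Apparent power: |S| = 0.08369 VA.
Step 10 — Power factor: PF = P/|S| = 0.9706 (leading).

(a) P = 0.08123 W  (b) Q = -0.02014 VAR  (c) S = 0.08369 VA  (d) PF = 0.9706 (leading)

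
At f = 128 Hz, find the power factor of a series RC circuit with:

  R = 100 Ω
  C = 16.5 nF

Step 1 — Angular frequency: ω = 2π·f = 2π·128 = 804.2 rad/s.
Step 2 — Component impedances:
  R: Z = R = 100 Ω
  C: Z = 1/(jωC) = -j/(ω·C) = 0 - j7.536e+04 Ω
Step 3 — Series combination: Z_total = R + C = 100 - j7.536e+04 Ω = 7.536e+04∠-89.9° Ω.
Step 4 — Power factor: PF = cos(φ) = Re(Z)/|Z| = 100/7.536e+04 = 0.001327.
Step 5 — Type: Im(Z) = -7.536e+04 ⇒ leading (phase φ = -89.9°).

PF = 0.001327 (leading, φ = -89.9°)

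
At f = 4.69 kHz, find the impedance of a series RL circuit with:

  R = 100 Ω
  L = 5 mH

Step 1 — Angular frequency: ω = 2π·f = 2π·4690 = 2.947e+04 rad/s.
Step 2 — Component impedances:
  R: Z = R = 100 Ω
  L: Z = jωL = j·2.947e+04·0.005 = 0 + j147.3 Ω
Step 3 — Series combination: Z_total = R + L = 100 + j147.3 Ω = 178.1∠55.8° Ω.

Z = 100 + j147.3 Ω = 178.1∠55.8° Ω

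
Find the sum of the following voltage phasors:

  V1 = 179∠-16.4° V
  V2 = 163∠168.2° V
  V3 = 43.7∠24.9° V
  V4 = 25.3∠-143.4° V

Step 1 — Convert each phasor to rectangular form:
  V1 = 179·(cos(-16.4°) + j·sin(-16.4°)) = 171.7 - j50.54 V
  V2 = 163·(cos(168.2°) + j·sin(168.2°)) = -159.6 + j33.33 V
  V3 = 43.7·(cos(24.9°) + j·sin(24.9°)) = 39.64 + j18.4 V
  V4 = 25.3·(cos(-143.4°) + j·sin(-143.4°)) = -20.31 - j15.08 V
Step 2 — Sum components: V_total = 31.49 - j13.89 V.
Step 3 — Convert to polar: |V_total| = 34.42 V, ∠V_total = -23.8°.

V_total = 34.42∠-23.8° V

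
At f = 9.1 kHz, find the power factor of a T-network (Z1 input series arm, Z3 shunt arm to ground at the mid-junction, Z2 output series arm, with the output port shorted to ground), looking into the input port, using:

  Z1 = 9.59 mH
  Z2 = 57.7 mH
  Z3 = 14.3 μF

Step 1 — Angular frequency: ω = 2π·f = 2π·9100 = 5.718e+04 rad/s.
Step 2 — Component impedances:
  Z1: Z = jωL = j·5.718e+04·0.00959 = 0 + j548.3 Ω
  Z2: Z = jωL = j·5.718e+04·0.0577 = 0 + j3299 Ω
  Z3: Z = 1/(jωC) = -j/(ω·C) = 0 - j1.223 Ω
Step 3 — With the output port shorted to ground, the output series arm Z2 runs from the junction to ground; the shunt arm Z3 also runs from the junction to ground. They appear in parallel: Z3 || Z2 = 0 - j1.223 Ω.
Step 4 — Series with input arm Z1: Z_in = Z1 + (Z3 || Z2) = 0 + j547.1 Ω = 547.1∠90.0° Ω.
Step 5 — Power factor: PF = cos(φ) = Re(Z)/|Z| = 0/547.1 = 0.
Step 6 — Type: Im(Z) = 547.1 ⇒ lagging (phase φ = 90.0°).

PF = 0 (lagging, φ = 90.0°)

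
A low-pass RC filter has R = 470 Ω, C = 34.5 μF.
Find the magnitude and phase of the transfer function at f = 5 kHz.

Step 1 — Angular frequency: ω = 2π·5000 = 3.142e+04 rad/s.
Step 2 — Transfer function: H(jω) = 1/(1 + jωRC).
Step 3 — Denominator: 1 + jωRC = 1 + j·3.142e+04·470·3.45e-05 = 1 + j509.4.
Step 4 — H = 3.854e-06 - j0.001963.
Step 5 — Magnitude: |H| = 0.001963 (-54.1 dB); phase: φ = -89.9°.

|H| = 0.001963 (-54.1 dB), φ = -89.9°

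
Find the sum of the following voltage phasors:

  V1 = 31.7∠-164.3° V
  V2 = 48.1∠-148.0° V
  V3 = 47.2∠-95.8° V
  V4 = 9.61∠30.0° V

Step 1 — Convert each phasor to rectangular form:
  V1 = 31.7·(cos(-164.3°) + j·sin(-164.3°)) = -30.52 - j8.578 V
  V2 = 48.1·(cos(-148.0°) + j·sin(-148.0°)) = -40.79 - j25.49 V
  V3 = 47.2·(cos(-95.8°) + j·sin(-95.8°)) = -4.77 - j46.96 V
  V4 = 9.61·(cos(30.0°) + j·sin(30.0°)) = 8.323 + j4.805 V
Step 2 — Sum components: V_total = -67.76 - j76.22 V.
Step 3 — Convert to polar: |V_total| = 102 V, ∠V_total = -131.6°.

V_total = 102∠-131.6° V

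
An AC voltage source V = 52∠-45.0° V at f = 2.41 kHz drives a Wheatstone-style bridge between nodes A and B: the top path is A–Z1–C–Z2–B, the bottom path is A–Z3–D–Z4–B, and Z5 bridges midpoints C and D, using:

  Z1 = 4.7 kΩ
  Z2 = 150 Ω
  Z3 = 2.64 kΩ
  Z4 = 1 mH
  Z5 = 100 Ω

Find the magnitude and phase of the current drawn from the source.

Step 1 — Angular frequency: ω = 2π·f = 2π·2410 = 1.514e+04 rad/s.
Step 2 — Component impedances:
  Z1: Z = R = 4700 Ω
  Z2: Z = R = 150 Ω
  Z3: Z = R = 2640 Ω
  Z4: Z = jωL = j·1.514e+04·0.001 = 0 + j15.14 Ω
  Z5: Z = R = 100 Ω
Step 3 — Bridge requires nodal analysis (the Z5 bridge couples midpoints C and D, so the two paths cannot be reduced to a simple series/parallel combination). Setting node B to ground and injecting 1 A at node A, the 3-node admittance system at A, C, D solves to V_A = Z_AB = 1699 + j11.09 Ω = 1699∠0.4° Ω.
Step 4 — Source phasor: V = 52∠-45.0° V = 36.77 - j36.77 V.
Step 5 — Ohm's law: I = V / Z_total = (36.77 - j36.77) / (1699 + j11.09) = 0.0215 - j0.02178 A.
Step 6 — Convert to polar: |I| = 0.03061 A, ∠I = -45.4°.

I = 0.03061∠-45.4° A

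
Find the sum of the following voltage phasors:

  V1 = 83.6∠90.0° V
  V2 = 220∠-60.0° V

Step 1 — Convert each phasor to rectangular form:
  V1 = 83.6·(cos(90.0°) + j·sin(90.0°)) = 0 + j83.6 V
  V2 = 220·(cos(-60.0°) + j·sin(-60.0°)) = 110 - j190.5 V
Step 2 — Sum components: V_total = 110 - j106.9 V.
Step 3 — Convert to polar: |V_total| = 153.4 V, ∠V_total = -44.2°.

V_total = 153.4∠-44.2° V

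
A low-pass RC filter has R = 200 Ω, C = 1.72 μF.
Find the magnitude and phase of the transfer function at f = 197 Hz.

Step 1 — Angular frequency: ω = 2π·197 = 1238 rad/s.
Step 2 — Transfer function: H(jω) = 1/(1 + jωRC).
Step 3 — Denominator: 1 + jωRC = 1 + j·1238·200·1.72e-06 = 1 + j0.4258.
Step 4 — H = 0.8465 - j0.3604.
Step 5 — Magnitude: |H| = 0.9201 (-0.7 dB); phase: φ = -23.1°.

|H| = 0.9201 (-0.7 dB), φ = -23.1°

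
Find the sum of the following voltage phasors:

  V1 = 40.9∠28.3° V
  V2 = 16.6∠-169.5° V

Step 1 — Convert each phasor to rectangular form:
  V1 = 40.9·(cos(28.3°) + j·sin(28.3°)) = 36.01 + j19.39 V
  V2 = 16.6·(cos(-169.5°) + j·sin(-169.5°)) = -16.32 - j3.025 V
Step 2 — Sum components: V_total = 19.69 + j16.37 V.
Step 3 — Convert to polar: |V_total| = 25.6 V, ∠V_total = 39.7°.

V_total = 25.6∠39.7° V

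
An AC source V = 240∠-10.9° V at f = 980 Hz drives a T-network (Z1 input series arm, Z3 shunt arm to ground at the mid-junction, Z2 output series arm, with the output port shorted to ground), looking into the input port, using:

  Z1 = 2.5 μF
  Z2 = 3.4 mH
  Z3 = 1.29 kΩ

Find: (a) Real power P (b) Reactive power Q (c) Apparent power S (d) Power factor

Step 1 — Angular frequency: ω = 2π·f = 2π·980 = 6158 rad/s.
Step 2 — Component impedances:
  Z1: Z = 1/(jωC) = -j/(ω·C) = 0 - j64.96 Ω
  Z2: Z = jωL = j·6158·0.0034 = 0 + j20.94 Ω
  Z3: Z = R = 1290 Ω
Step 3 — With the output port shorted to ground, the output series arm Z2 runs from the junction to ground; the shunt arm Z3 also runs from the junction to ground. They appear in parallel: Z3 || Z2 = 0.3397 + j20.93 Ω.
Step 4 — Series with input arm Z1: Z_in = Z1 + (Z3 || Z2) = 0.3397 - j44.03 Ω = 44.03∠-89.6° Ω.
Step 5 — Source phasor: V = 240∠-10.9° V = 235.7 - j45.38 V.
Step 6 — Current: I = V / Z = 1.072 + j5.344 A = 5.451∠78.7° A.
Step 7 — Complex power: S = V·I* = 10.09 - j1308 VA.
Step 8 — Real power: P = Re(S) = 10.09 W.
Step 9 — Reactive power: Q = Im(S) = -1308 VAR.
Step 10 — Apparent power: |S| = 1308 VA.
Step 11 — Power factor: PF = P/|S| = 0.007714 (leading).

(a) P = 10.09 W  (b) Q = -1308 VAR  (c) S = 1308 VA  (d) PF = 0.007714 (leading)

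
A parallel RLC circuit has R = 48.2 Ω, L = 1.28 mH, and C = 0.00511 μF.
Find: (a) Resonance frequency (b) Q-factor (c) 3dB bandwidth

Step 1 — Resonance: ω₀ = 1/√(LC) = 1/√(0.00128·5.11e-09) = 3.91e+05 rad/s.
Step 2 — f₀ = ω₀/(2π) = 6.223e+04 Hz.
Step 3 — Parallel Q: Q = R/(ω₀L) = 48.2/(3.91e+05·0.00128) = 0.09631.
Step 4 — Bandwidth: Δω = ω₀/Q = 4.06e+06 rad/s; BW = Δω/(2π) = 6.462e+05 Hz.

(a) f₀ = 6.223e+04 Hz  (b) Q = 0.09631  (c) BW = 6.462e+05 Hz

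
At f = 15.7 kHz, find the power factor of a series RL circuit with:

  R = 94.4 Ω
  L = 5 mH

Step 1 — Angular frequency: ω = 2π·f = 2π·1.57e+04 = 9.865e+04 rad/s.
Step 2 — Component impedances:
  R: Z = R = 94.4 Ω
  L: Z = jωL = j·9.865e+04·0.005 = 0 + j493.2 Ω
Step 3 — Series combination: Z_total = R + L = 94.4 + j493.2 Ω = 502.2∠79.2° Ω.
Step 4 — Power factor: PF = cos(φ) = Re(Z)/|Z| = 94.4/502.2 = 0.188.
Step 5 — Type: Im(Z) = 493.2 ⇒ lagging (phase φ = 79.2°).

PF = 0.188 (lagging, φ = 79.2°)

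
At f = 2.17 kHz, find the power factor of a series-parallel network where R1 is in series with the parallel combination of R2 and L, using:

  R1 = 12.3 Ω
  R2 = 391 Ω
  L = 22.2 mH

Step 1 — Angular frequency: ω = 2π·f = 2π·2170 = 1.363e+04 rad/s.
Step 2 — Component impedances:
  R1: Z = R = 12.3 Ω
  R2: Z = R = 391 Ω
  L: Z = jωL = j·1.363e+04·0.0222 = 0 + j302.7 Ω
Step 3 — Parallel branch: R2 || L = 1/(1/R2 + 1/L) = 146.5 + j189.3 Ω.
Step 4 — Series with R1: Z_total = R1 + (R2 || L) = 158.8 + j189.3 Ω = 247.1∠50.0° Ω.
Step 5 — Power factor: PF = cos(φ) = Re(Z)/|Z| = 158.82/247.07 = 0.6428.
Step 6 — Type: Im(Z) = 189.3 ⇒ lagging (phase φ = 50.0°).

PF = 0.6428 (lagging, φ = 50.0°)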